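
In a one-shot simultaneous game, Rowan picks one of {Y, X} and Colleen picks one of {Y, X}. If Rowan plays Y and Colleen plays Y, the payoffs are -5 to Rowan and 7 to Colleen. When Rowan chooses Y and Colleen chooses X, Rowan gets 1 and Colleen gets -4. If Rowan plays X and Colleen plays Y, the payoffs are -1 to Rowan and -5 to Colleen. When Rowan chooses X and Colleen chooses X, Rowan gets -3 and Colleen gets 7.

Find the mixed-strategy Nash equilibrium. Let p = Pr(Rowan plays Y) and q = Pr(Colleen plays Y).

p = 12/23, q = 1/2

Colleen's indifference between Y and X determines Rowan's mixing probability p:
  Colleen's expected payoff from Y: p·7 + (1−p)·(-5) = 12p - 5
  Colleen's expected payoff from X: p·(-4) + (1−p)·7 = -11p + 7
  12p - 5 = -11p + 7  ⇒  23p = 12  ⇒  p = 12/23.
Colleen's mix must leave Rowan indifferent between Y and X.
  Rowan's payoff to Y: q·(-5) + (1−q)·1 = -6q + 1
  Rowan's payoff to X: q·(-1) + (1−q)·(-3) = 2q - 3
  -6q + 1 = 2q - 3  ⇒  -8q = -4  ⇒  q = 1/2.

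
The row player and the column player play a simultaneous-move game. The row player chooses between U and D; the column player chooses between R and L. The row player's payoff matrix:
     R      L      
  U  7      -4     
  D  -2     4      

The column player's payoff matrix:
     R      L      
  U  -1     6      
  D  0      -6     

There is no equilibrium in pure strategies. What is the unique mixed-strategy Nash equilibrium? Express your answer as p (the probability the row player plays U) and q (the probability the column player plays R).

The row player's mix must leave the column player indifferent between R and L.
  the column player's expected payoff from R: p·(-1) + (1−p)·0 = -p
  the column player's expected payoff from L: p·6 + (1−p)·(-6) = 12p - 6
  -p = 12p - 6  ⇒  -13p = -6  ⇒  p = 6/13.
For the row player to be willing to mix, the row player must be indifferent between U and D, which pins down the column player's mix.
  the row player's payoff to U: q·7 + (1−q)·(-4) = 11q - 4
  the row player's payoff to D: q·(-2) + (1−q)·4 = -6q + 4
  11q - 4 = -6q + 4  ⇒  17q = 8  ⇒  q = 8/17.

p = 6/13, q = 8/17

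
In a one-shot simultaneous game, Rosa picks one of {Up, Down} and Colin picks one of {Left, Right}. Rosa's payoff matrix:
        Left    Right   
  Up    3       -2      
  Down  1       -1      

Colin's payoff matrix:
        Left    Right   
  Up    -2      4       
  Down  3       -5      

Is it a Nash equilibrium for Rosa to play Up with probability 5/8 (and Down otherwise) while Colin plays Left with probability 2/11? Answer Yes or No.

Given Rosa's mix p = 5/8, Colin's payoff from Left is -1/8 but from Right is 5/8. Colin strictly prefers Right, so Colin would not mix.
So the proposed profile is not a Nash equilibrium.

No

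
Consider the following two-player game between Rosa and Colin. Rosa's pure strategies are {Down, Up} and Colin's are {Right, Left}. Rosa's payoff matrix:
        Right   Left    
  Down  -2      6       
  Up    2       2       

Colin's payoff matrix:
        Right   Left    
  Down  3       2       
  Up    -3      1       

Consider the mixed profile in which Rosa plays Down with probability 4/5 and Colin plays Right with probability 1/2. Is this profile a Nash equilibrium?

Check Colin's indifference given Rosa's mix p = 4/5:
  payoff from Right = 9/5; payoff from Left = 9/5 — equal.
Check Rosa's indifference given Colin's mix q = 1/2:
  payoff from Down = 2; payoff from Up = 2 — equal.
Both players are indifferent, so neither can profitably deviate.

Yes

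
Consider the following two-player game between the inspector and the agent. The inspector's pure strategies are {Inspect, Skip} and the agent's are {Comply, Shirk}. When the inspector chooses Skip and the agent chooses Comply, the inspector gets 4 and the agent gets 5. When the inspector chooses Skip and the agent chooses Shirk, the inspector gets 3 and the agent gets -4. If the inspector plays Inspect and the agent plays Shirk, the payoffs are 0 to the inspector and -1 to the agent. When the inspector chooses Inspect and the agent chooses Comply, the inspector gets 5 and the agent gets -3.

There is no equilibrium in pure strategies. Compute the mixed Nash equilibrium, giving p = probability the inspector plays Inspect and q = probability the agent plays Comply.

p = 9/11, q = 3/4

The agent's indifference between Comply and Shirk determines the inspector's mixing probability p:
  the agent's expected payoff from Comply: p·(-3) + (1−p)·5 = -8p + 5
  the agent's expected payoff from Shirk: p·(-1) + (1−p)·(-4) = 3p - 4
  -8p + 5 = 3p - 4  ⇒  -11p = -9  ⇒  p = 9/11.
In a mixed equilibrium the inspector is indifferent between Inspect and Skip; this condition fixes q.
  the inspector's payoff from Inspect: q·5 + (1−q)·0 = 5q
  the inspector's payoff from Skip: q·4 + (1−q)·3 = q + 3
  5q = q + 3  ⇒  4q = 3  ⇒  q = 3/4.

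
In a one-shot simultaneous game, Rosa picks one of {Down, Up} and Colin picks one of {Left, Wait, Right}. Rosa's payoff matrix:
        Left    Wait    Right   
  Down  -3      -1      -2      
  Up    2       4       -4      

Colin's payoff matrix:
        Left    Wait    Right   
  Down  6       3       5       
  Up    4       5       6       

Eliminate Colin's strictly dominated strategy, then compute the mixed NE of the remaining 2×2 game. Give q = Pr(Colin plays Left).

Colin's strategy Wait is strictly dominated by Right: 5 > 3 and 6 > 5. Eliminate Wait.
For Rosa to be willing to mix, Rosa must be indifferent between Down and Up, which pins down Colin's mix.
  Rosa's expected payoff from Down: q·(-3) + (1−q)·(-2) = -q - 2
  Rosa's expected payoff from Up: q·2 + (1−q)·(-4) = 6q - 4
  -q - 2 = 6q - 4  ⇒  -7q = -2  ⇒  q = 2/7.

q = 2/7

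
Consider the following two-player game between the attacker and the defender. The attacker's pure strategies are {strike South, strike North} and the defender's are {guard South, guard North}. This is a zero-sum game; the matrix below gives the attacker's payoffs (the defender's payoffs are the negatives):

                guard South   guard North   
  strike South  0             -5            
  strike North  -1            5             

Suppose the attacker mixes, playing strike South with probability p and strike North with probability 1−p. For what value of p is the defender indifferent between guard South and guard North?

p = 6/11

Set the defender's expected payoff from guard South equal to that from guard North:
  the defender's expected payoff from guard South: p·0 + (1−p)·1 = -p + 1
  the defender's expected payoff from guard North: p·5 + (1−p)·(-5) = 10p - 5
  -p + 1 = 10p - 5  ⇒  -11p = -6  ⇒  p = 6/11.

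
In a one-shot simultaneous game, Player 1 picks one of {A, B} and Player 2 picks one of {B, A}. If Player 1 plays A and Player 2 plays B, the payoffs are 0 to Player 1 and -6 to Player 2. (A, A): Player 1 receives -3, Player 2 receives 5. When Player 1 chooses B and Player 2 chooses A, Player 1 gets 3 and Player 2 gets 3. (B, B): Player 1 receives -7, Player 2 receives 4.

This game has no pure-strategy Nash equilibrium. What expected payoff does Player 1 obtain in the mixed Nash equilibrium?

-21/13

In a mixed equilibrium Player 1 is indifferent between A and B; this condition fixes q.
  Player 1's payoff from A: q·0 + (1−q)·(-3) = 3q - 3
  Player 1's payoff from B: q·(-7) + (1−q)·3 = -10q + 3
  3q - 3 = -10q + 3  ⇒  13q = 6  ⇒  q = 6/13.
At equilibrium Player 1 is indifferent across rows, so Player 1's payoff equals the payoff from A: (6/13)·0 + (7/13)·(-3) = -21/13.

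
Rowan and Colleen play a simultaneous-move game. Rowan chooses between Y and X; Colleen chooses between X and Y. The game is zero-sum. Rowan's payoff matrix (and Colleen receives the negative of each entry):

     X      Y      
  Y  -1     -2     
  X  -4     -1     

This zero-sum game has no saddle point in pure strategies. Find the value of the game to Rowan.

v = -7/4

Rowan's indifference between Y and X determines Colleen's mixing probability q:
  Rowan's payoff to Y: q·(-1) + (1−q)·(-2) = q - 2
  Rowan's payoff to X: q·(-4) + (1−q)·(-1) = -3q - 1
  q - 2 = -3q - 1  ⇒  4q = 1  ⇒  q = 1/4.
The value is Rowan's expected payoff against this mix (using Y): (1/4)·(-1) + (3/4)·(-2) = -7/4.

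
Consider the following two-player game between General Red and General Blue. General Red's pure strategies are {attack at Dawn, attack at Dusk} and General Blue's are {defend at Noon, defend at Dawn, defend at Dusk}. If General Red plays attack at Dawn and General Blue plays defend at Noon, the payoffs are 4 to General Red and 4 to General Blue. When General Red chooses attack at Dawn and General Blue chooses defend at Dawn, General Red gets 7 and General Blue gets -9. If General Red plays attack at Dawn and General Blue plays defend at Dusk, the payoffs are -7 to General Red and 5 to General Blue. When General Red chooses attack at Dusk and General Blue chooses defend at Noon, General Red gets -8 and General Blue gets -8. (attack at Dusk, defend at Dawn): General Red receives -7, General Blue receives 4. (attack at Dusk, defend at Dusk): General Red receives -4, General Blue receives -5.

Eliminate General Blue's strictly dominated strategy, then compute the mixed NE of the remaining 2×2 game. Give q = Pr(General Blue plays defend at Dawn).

General Blue's strategy defend at Noon is strictly dominated by defend at Dusk: 5 > 4 and -5 > -8. Eliminate defend at Noon.
General Blue's mix must leave General Red indifferent between attack at Dawn and attack at Dusk.
  General Red's payoff from attack at Dawn: q·7 + (1−q)·(-7) = 14q - 7
  General Red's payoff from attack at Dusk: q·(-7) + (1−q)·(-4) = -3q - 4
  14q - 7 = -3q - 4  ⇒  17q = 3  ⇒  q = 3/17.

q = 3/17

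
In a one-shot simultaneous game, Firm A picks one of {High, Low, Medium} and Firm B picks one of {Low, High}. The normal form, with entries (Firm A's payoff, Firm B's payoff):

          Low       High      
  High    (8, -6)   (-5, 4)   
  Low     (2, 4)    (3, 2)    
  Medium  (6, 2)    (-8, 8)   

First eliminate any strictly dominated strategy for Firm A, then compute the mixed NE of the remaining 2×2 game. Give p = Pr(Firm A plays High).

Firm A's strategy Medium is strictly dominated by High: 8 > 6 and -5 > -8. Eliminate Medium.
Firm A's mix must leave Firm B indifferent between Low and High.
  Firm B's expected payoff from Low: p·(-6) + (1−p)·4 = -10p + 4
  Firm B's expected payoff from High: p·4 + (1−p)·2 = 2p + 2
  -10p + 4 = 2p + 2  ⇒  -12p = -2  ⇒  p = 1/6.

p = 1/6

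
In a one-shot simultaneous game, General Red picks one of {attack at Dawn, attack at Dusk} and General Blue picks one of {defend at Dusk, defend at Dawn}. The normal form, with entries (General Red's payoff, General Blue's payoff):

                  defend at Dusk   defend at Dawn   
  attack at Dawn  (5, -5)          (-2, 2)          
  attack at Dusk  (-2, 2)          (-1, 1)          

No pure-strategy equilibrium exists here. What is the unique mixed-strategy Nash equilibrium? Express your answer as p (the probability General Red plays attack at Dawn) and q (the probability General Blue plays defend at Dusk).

Set General Blue's expected payoff from defend at Dusk equal to that from defend at Dawn:
  General Blue's payoff to defend at Dusk: p·(-5) + (1−p)·2 = -7p + 2
  General Blue's payoff to defend at Dawn: p·2 + (1−p)·1 = p + 1
  -7p + 2 = p + 1  ⇒  -8p = -1  ⇒  p = 1/8.
General Blue's mix must leave General Red indifferent between attack at Dawn and attack at Dusk.
  General Red's payoff from attack at Dawn: q·5 + (1−q)·(-2) = 7q - 2
  General Red's payoff from attack at Dusk: q·(-2) + (1−q)·(-1) = -q - 1
  7q - 2 = -q - 1  ⇒  8q = 1  ⇒  q = 1/8.

p = 1/8, q = 1/8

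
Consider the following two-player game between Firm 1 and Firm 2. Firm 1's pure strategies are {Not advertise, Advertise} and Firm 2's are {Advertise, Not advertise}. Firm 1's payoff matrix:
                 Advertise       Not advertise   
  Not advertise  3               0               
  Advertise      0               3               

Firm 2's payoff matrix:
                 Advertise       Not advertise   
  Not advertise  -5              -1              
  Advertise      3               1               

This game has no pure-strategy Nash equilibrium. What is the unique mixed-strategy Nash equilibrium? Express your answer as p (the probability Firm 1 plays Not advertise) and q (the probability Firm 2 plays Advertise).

For Firm 2 to be willing to mix, Firm 2 must be indifferent between Advertise and Not advertise, which pins down Firm 1's mix.
  Firm 2's expected payoff from Advertise: p·(-5) + (1−p)·3 = -8p + 3
  Firm 2's expected payoff from Not advertise: p·(-1) + (1−p)·1 = -2p + 1
  -8p + 3 = -2p + 1  ⇒  -6p = -2  ⇒  p = 1/3.
For Firm 1 to be willing to mix, Firm 1 must be indifferent between Not advertise and Advertise, which pins down Firm 2's mix.
  Firm 1's payoff from Not advertise: q·3 + (1−q)·0 = 3q
  Firm 1's payoff from Advertise: q·0 + (1−q)·3 = -3q + 3
  3q = -3q + 3  ⇒  6q = 3  ⇒  q = 1/2.

p = 1/3, q = 1/2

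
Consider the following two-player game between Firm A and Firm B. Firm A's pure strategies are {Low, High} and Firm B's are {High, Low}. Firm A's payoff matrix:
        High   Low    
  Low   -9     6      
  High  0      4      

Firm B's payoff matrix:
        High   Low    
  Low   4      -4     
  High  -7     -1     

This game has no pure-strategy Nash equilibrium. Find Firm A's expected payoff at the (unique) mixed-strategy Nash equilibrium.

36/11

Firm B's mix must leave Firm A indifferent between Low and High.
  Firm A's expected payoff from Low: q·(-9) + (1−q)·6 = -15q + 6
  Firm A's expected payoff from High: q·0 + (1−q)·4 = -4q + 4
  -15q + 6 = -4q + 4  ⇒  -11q = -2  ⇒  q = 2/11.
At equilibrium Firm A is indifferent across rows, so Firm A's payoff equals the payoff from Low: (2/11)·(-9) + (9/11)·6 = 36/11.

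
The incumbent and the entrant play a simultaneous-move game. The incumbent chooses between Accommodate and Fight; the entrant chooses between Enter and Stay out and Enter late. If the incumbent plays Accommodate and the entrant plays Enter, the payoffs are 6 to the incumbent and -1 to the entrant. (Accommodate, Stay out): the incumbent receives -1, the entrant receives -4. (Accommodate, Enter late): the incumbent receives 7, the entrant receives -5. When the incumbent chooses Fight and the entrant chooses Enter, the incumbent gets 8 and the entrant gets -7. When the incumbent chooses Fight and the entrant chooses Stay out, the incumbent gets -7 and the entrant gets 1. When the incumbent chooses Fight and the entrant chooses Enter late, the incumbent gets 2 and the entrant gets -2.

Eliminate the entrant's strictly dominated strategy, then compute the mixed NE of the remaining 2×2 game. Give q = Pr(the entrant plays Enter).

The entrant's strategy Enter late is strictly dominated by Stay out: -4 > -5 and 1 > -2. Eliminate Enter late.
The incumbent's indifference between Accommodate and Fight determines the entrant's mixing probability q:
  the incumbent's payoff to Accommodate: q·6 + (1−q)·(-1) = 7q - 1
  the incumbent's payoff to Fight: q·8 + (1−q)·(-7) = 15q - 7
  7q - 1 = 15q - 7  ⇒  -8q = -6  ⇒  q = 3/4.

q = 3/4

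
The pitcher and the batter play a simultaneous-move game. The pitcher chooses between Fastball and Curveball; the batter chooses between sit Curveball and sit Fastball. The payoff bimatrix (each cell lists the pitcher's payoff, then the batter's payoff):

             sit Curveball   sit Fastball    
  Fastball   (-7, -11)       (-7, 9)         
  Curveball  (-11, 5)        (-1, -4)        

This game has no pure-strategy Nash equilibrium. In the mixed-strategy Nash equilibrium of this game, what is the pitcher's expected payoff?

The pitcher's indifference between Fastball and Curveball determines the batter's mixing probability q:
  the pitcher's expected payoff from Fastball: q·(-7) + (1−q)·(-7) = -7
  the pitcher's expected payoff from Curveball: q·(-11) + (1−q)·(-1) = -10q - 1
  -7 = -10q - 1  ⇒  10q = 6  ⇒  q = 3/5.
At equilibrium the pitcher is indifferent across rows, so the pitcher's payoff equals the payoff from Fastball: (3/5)·(-7) + (2/5)·(-7) = -7.

-7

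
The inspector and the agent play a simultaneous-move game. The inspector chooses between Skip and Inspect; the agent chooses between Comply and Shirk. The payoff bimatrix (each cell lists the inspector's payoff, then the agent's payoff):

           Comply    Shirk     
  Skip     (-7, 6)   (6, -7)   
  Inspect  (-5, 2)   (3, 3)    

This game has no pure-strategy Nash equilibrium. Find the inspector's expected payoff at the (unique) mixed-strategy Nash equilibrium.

The inspector's indifference between Skip and Inspect determines the agent's mixing probability q:
  the inspector's expected payoff from Skip: q·(-7) + (1−q)·6 = -13q + 6
  the inspector's expected payoff from Inspect: q·(-5) + (1−q)·3 = -8q + 3
  -13q + 6 = -8q + 3  ⇒  -5q = -3  ⇒  q = 3/5.
At equilibrium the inspector is indifferent across rows, so the inspector's payoff equals the payoff from Skip: (3/5)·(-7) + (2/5)·6 = -9/5.

-9/5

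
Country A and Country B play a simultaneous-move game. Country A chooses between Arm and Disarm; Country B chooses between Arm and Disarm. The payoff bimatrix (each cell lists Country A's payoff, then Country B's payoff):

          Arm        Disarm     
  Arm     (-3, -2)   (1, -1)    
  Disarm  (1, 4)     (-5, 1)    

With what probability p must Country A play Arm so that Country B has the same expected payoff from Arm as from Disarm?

Country B's indifference between Arm and Disarm determines Country A's mixing probability p:
  Country B's payoff from Arm: p·(-2) + (1−p)·4 = -6p + 4
  Country B's payoff from Disarm: p·(-1) + (1−p)·1 = -2p + 1
  -6p + 4 = -2p + 1  ⇒  -4p = -3  ⇒  p = 3/4.

p = 3/4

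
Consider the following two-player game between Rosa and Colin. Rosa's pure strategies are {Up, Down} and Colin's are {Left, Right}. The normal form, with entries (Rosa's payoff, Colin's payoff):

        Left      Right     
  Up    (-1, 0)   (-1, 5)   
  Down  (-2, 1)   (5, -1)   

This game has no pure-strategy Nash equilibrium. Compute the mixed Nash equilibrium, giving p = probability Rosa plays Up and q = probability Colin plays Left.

p = 2/7, q = 6/7

For Colin to be willing to mix, Colin must be indifferent between Left and Right, which pins down Rosa's mix.
  Colin's payoff from Left: p·0 + (1−p)·1 = -p + 1
  Colin's payoff from Right: p·5 + (1−p)·(-1) = 6p - 1
  -p + 1 = 6p - 1  ⇒  -7p = -2  ⇒  p = 2/7.
Set Rosa's expected payoff from Up equal to that from Down:
  Rosa's payoff from Up: q·(-1) + (1−q)·(-1) = -1
  Rosa's payoff from Down: q·(-2) + (1−q)·5 = -7q + 5
  -1 = -7q + 5  ⇒  7q = 6  ⇒  q = 6/7.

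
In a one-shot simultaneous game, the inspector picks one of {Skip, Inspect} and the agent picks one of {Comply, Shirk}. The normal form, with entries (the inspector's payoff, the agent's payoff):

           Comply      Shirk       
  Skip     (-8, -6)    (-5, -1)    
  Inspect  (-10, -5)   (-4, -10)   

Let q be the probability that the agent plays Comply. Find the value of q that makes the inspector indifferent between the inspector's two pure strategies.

q = 1/3

The inspector's indifference between Skip and Inspect determines the agent's mixing probability q:
  the inspector's payoff to Skip: q·(-8) + (1−q)·(-5) = -3q - 5
  the inspector's payoff to Inspect: q·(-10) + (1−q)·(-4) = -6q - 4
  -3q - 5 = -6q - 4  ⇒  3q = 1  ⇒  q = 1/3.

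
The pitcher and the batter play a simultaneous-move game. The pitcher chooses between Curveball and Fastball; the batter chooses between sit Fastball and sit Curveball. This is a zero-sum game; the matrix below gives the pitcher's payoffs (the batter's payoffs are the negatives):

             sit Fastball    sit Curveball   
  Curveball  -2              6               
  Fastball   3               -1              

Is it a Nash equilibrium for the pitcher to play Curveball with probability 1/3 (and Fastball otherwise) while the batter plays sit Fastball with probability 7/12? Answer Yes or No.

Yes

Check the batter's indifference given the pitcher's mix p = 1/3:
  payoff from sit Fastball = -4/3; payoff from sit Curveball = -4/3 — equal.
Check the pitcher's indifference given the batter's mix q = 7/12:
  payoff from Curveball = 4/3; payoff from Fastball = 4/3 — equal.
Both players are indifferent, so neither can profitably deviate.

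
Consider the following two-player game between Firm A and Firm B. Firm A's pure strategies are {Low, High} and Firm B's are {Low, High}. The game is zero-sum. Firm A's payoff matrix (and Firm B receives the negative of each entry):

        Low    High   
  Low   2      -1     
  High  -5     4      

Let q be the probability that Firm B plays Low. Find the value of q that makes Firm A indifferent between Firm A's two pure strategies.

q = 5/12

For Firm A to be willing to mix, Firm A must be indifferent between Low and High, which pins down Firm B's mix.
  Firm A's payoff from Low: q·2 + (1−q)·(-1) = 3q - 1
  Firm A's payoff from High: q·(-5) + (1−q)·4 = -9q + 4
  3q - 1 = -9q + 4  ⇒  12q = 5  ⇒  q = 5/12.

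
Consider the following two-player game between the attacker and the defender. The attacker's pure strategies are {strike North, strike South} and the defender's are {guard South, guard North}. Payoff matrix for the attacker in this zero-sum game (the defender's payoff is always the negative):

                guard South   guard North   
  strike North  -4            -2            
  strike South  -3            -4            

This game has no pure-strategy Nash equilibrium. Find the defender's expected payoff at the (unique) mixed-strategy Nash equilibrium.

10/3

The defender's indifference between guard South and guard North determines the attacker's mixing probability p:
  the defender's payoff to guard South: p·4 + (1−p)·3 = p + 3
  the defender's payoff to guard North: p·2 + (1−p)·4 = -2p + 4
  p + 3 = -2p + 4  ⇒  3p = 1  ⇒  p = 1/3.
At equilibrium the defender is indifferent across columns, so the defender's payoff equals the payoff from guard South: (1/3)·4 + (2/3)·3 = 10/3.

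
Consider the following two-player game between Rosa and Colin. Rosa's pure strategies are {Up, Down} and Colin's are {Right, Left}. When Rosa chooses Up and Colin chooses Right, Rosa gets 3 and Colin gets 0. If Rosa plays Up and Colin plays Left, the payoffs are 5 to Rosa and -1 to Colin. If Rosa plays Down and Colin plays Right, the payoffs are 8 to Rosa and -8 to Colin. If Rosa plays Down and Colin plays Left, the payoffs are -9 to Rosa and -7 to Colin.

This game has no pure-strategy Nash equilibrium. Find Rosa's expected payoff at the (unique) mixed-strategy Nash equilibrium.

67/19

Rosa's indifference between Up and Down determines Colin's mixing probability q:
  Rosa's expected payoff from Up: q·3 + (1−q)·5 = -2q + 5
  Rosa's expected payoff from Down: q·8 + (1−q)·(-9) = 17q - 9
  -2q + 5 = 17q - 9  ⇒  -19q = -14  ⇒  q = 14/19.
At equilibrium Rosa is indifferent across rows, so Rosa's payoff equals the payoff from Up: (14/19)·3 + (5/19)·5 = 67/19.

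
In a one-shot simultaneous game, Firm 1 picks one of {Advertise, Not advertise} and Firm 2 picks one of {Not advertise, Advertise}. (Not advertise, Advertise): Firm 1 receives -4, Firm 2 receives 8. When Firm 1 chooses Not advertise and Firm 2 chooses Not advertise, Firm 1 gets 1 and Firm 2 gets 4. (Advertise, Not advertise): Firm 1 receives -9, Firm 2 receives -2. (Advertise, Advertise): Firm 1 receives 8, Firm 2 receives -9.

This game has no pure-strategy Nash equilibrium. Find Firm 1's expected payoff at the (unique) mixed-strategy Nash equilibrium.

Set Firm 1's expected payoff from Advertise equal to that from Not advertise:
  Firm 1's payoff to Advertise: q·(-9) + (1−q)·8 = -17q + 8
  Firm 1's payoff to Not advertise: q·1 + (1−q)·(-4) = 5q - 4
  -17q + 8 = 5q - 4  ⇒  -22q = -12  ⇒  q = 6/11.
At equilibrium Firm 1 is indifferent across rows, so Firm 1's payoff equals the payoff from Advertise: (6/11)·(-9) + (5/11)·8 = -14/11.

-14/11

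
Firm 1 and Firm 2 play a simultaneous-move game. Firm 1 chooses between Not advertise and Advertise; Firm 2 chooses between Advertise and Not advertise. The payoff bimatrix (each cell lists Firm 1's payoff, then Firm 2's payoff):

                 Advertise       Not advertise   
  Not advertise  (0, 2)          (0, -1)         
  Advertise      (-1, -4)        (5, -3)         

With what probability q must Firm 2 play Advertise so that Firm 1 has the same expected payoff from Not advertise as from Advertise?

Firm 1's indifference between Not advertise and Advertise determines Firm 2's mixing probability q:
  Firm 1's payoff from Not advertise: q·0 + (1−q)·0 = 0
  Firm 1's payoff from Advertise: q·(-1) + (1−q)·5 = -6q + 5
  0 = -6q + 5  ⇒  6q = 5  ⇒  q = 5/6.

q = 5/6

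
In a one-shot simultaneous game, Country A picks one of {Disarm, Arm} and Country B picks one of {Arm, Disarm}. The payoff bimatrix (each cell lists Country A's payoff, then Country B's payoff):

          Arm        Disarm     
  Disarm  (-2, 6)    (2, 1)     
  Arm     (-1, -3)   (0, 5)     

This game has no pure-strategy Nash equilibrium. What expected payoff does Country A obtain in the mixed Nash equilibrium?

-2/3

Set Country A's expected payoff from Disarm equal to that from Arm:
  Country A's payoff from Disarm: q·(-2) + (1−q)·2 = -4q + 2
  Country A's payoff from Arm: q·(-1) + (1−q)·0 = -q
  -4q + 2 = -q  ⇒  -3q = -2  ⇒  q = 2/3.
At equilibrium Country A is indifferent across rows, so Country A's payoff equals the payoff from Disarm: (2/3)·(-2) + (1/3)·2 = -2/3.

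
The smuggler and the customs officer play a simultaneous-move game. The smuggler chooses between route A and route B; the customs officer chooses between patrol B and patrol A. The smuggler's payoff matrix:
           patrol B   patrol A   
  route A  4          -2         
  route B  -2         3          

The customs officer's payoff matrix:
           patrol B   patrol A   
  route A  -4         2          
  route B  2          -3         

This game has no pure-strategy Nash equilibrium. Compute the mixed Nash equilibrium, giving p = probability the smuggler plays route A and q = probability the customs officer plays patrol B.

p = 5/11, q = 5/11

Set the customs officer's expected payoff from patrol B equal to that from patrol A:
  the customs officer's payoff from patrol B: p·(-4) + (1−p)·2 = -6p + 2
  the customs officer's payoff from patrol A: p·2 + (1−p)·(-3) = 5p - 3
  -6p + 2 = 5p - 3  ⇒  -11p = -5  ⇒  p = 5/11.
The smuggler's indifference between route A and route B determines the customs officer's mixing probability q:
  the smuggler's expected payoff from route A: q·4 + (1−q)·(-2) = 6q - 2
  the smuggler's expected payoff from route B: q·(-2) + (1−q)·3 = -5q + 3
  6q - 2 = -5q + 3  ⇒  11q = 5  ⇒  q = 5/11.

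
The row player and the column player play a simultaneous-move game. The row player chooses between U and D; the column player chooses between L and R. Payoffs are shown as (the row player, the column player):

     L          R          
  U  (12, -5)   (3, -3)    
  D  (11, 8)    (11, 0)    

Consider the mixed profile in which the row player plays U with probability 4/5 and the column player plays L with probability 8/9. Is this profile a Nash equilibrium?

Yes

Check the column player's indifference given the row player's mix p = 4/5:
  payoff from L = -12/5; payoff from R = -12/5 — equal.
Check the row player's indifference given the column player's mix q = 8/9:
  payoff from U = 11; payoff from D = 11 — equal.
Both players are indifferent, so neither can profitably deviate.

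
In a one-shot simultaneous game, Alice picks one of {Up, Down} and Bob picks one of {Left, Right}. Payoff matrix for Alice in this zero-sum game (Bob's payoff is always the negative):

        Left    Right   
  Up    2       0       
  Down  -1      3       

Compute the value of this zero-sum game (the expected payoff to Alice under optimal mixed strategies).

v = 1

In a mixed equilibrium Alice is indifferent between Up and Down; this condition fixes q.
  Alice's payoff from Up: q·2 + (1−q)·0 = 2q
  Alice's payoff from Down: q·(-1) + (1−q)·3 = -4q + 3
  2q = -4q + 3  ⇒  6q = 3  ⇒  q = 1/2.
The value is Alice's expected payoff against this mix (using Up): (1/2)·2 + (1/2)·0 = 1.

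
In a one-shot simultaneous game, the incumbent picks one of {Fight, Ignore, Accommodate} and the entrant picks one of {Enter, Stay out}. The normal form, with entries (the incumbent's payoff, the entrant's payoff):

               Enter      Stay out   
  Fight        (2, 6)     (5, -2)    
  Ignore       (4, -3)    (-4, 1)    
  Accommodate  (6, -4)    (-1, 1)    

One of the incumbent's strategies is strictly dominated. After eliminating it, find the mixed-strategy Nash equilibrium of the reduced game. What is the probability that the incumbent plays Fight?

p = 5/13

The incumbent's strategy Ignore is strictly dominated by Accommodate: 6 > 4 and -1 > -4. Eliminate Ignore.
For the entrant to be willing to mix, the entrant must be indifferent between Enter and Stay out, which pins down the incumbent's mix.
  the entrant's expected payoff from Enter: p·6 + (1−p)·(-4) = 10p - 4
  the entrant's expected payoff from Stay out: p·(-2) + (1−p)·1 = -3p + 1
  10p - 4 = -3p + 1  ⇒  13p = 5  ⇒  p = 5/13.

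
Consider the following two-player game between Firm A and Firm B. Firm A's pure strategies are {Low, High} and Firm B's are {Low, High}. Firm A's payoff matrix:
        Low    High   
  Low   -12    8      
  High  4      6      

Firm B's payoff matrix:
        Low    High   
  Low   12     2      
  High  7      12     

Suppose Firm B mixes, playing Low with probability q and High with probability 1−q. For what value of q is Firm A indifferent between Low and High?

q = 1/9

For Firm A to be willing to mix, Firm A must be indifferent between Low and High, which pins down Firm B's mix.
  Firm A's payoff from Low: q·(-12) + (1−q)·8 = -20q + 8
  Firm A's payoff from High: q·4 + (1−q)·6 = -2q + 6
  -20q + 8 = -2q + 6  ⇒  -18q = -2  ⇒  q = 1/9.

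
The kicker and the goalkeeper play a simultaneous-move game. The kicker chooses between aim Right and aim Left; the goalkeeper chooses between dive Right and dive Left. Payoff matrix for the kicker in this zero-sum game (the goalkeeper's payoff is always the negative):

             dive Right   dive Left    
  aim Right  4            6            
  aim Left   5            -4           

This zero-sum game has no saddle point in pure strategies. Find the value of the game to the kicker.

In a mixed equilibrium the kicker is indifferent between aim Right and aim Left; this condition fixes q.
  the kicker's expected payoff from aim Right: q·4 + (1−q)·6 = -2q + 6
  the kicker's expected payoff from aim Left: q·5 + (1−q)·(-4) = 9q - 4
  -2q + 6 = 9q - 4  ⇒  -11q = -10  ⇒  q = 10/11.
The value is the kicker's expected payoff against this mix (using aim Right): (10/11)·4 + (1/11)·6 = 46/11.

v = 46/11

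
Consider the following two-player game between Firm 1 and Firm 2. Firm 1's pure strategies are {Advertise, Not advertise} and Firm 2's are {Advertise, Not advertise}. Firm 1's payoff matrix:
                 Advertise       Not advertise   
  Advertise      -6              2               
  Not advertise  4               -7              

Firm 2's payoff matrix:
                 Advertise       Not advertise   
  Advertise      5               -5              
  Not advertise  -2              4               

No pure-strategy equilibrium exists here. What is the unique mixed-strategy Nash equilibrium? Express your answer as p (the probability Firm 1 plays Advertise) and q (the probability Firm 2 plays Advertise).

p = 3/8, q = 9/19

Firm 2's indifference between Advertise and Not advertise determines Firm 1's mixing probability p:
  Firm 2's expected payoff from Advertise: p·5 + (1−p)·(-2) = 7p - 2
  Firm 2's expected payoff from Not advertise: p·(-5) + (1−p)·4 = -9p + 4
  7p - 2 = -9p + 4  ⇒  16p = 6  ⇒  p = 3/8.
Firm 2's mix must leave Firm 1 indifferent between Advertise and Not advertise.
  Firm 1's expected payoff from Advertise: q·(-6) + (1−q)·2 = -8q + 2
  Firm 1's expected payoff from Not advertise: q·4 + (1−q)·(-7) = 11q - 7
  -8q + 2 = 11q - 7  ⇒  -19q = -9  ⇒  q = 9/19.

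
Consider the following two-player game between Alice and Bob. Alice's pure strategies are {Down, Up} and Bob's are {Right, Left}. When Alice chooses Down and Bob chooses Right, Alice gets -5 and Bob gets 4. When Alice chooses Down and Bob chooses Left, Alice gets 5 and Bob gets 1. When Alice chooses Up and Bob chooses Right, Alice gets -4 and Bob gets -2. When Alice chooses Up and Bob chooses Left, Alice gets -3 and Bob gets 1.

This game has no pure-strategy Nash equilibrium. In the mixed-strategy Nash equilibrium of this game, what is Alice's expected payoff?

-35/9

Bob's mix must leave Alice indifferent between Down and Up.
  Alice's payoff from Down: q·(-5) + (1−q)·5 = -10q + 5
  Alice's payoff from Up: q·(-4) + (1−q)·(-3) = -q - 3
  -10q + 5 = -q - 3  ⇒  -9q = -8  ⇒  q = 8/9.
At equilibrium Alice is indifferent across rows, so Alice's payoff equals the payoff from Down: (8/9)·(-5) + (1/9)·5 = -35/9.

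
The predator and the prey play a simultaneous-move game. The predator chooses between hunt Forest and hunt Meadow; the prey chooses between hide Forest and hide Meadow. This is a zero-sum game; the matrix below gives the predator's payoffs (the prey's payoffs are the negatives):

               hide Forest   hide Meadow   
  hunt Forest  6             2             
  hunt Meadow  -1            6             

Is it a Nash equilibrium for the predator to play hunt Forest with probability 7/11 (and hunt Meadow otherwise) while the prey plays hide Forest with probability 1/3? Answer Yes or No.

No

Given the prey's mix q = 1/3, the predator's payoff from hunt Forest is 10/3 but from hunt Meadow is 11/3. The predator strictly prefers hunt Meadow, so the predator would not mix.
So the proposed profile is not a Nash equilibrium.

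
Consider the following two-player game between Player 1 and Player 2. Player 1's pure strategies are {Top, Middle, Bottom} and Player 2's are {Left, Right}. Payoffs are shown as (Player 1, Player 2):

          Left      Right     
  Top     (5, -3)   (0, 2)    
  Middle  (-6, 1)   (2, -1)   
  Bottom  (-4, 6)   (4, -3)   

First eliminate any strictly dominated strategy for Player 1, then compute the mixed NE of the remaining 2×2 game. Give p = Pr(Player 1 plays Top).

p = 9/14

Player 1's strategy Middle is strictly dominated by Bottom: -4 > -6 and 4 > 2. Eliminate Middle.
Player 1's mix must leave Player 2 indifferent between Left and Right.
  Player 2's payoff from Left: p·(-3) + (1−p)·6 = -9p + 6
  Player 2's payoff from Right: p·2 + (1−p)·(-3) = 5p - 3
  -9p + 6 = 5p - 3  ⇒  -14p = -9  ⇒  p = 9/14.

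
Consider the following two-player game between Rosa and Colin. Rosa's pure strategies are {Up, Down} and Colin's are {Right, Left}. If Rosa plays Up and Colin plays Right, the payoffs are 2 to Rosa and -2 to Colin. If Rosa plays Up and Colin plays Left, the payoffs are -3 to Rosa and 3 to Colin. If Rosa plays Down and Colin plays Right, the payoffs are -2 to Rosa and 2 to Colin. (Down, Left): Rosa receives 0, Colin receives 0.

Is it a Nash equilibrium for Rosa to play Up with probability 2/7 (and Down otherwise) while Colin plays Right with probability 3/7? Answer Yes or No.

Yes

Check Colin's indifference given Rosa's mix p = 2/7:
  payoff from Right = 6/7; payoff from Left = 6/7 — equal.
Check Rosa's indifference given Colin's mix q = 3/7:
  payoff from Up = -6/7; payoff from Down = -6/7 — equal.
Both players are indifferent, so neither can profitably deviate.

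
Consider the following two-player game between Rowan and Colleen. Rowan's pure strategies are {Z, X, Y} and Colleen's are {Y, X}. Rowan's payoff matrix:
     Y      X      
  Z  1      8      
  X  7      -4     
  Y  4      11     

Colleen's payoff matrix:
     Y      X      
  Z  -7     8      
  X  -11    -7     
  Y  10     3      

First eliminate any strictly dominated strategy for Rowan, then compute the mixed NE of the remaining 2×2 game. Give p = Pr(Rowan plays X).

Rowan's strategy Z is strictly dominated by Y: 4 > 1 and 11 > 8. Eliminate Z.
For Colleen to be willing to mix, Colleen must be indifferent between Y and X, which pins down Rowan's mix.
  Colleen's expected payoff from Y: p·(-11) + (1−p)·10 = -21p + 10
  Colleen's expected payoff from X: p·(-7) + (1−p)·3 = -10p + 3
  -21p + 10 = -10p + 3  ⇒  -11p = -7  ⇒  p = 7/11.

p = 7/11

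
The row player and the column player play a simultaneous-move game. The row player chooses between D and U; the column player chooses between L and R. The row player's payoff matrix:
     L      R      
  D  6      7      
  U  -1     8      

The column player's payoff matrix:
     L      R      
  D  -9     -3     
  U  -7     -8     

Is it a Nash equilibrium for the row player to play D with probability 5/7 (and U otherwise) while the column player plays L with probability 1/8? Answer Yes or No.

Given the row player's mix p = 5/7, the column player's payoff from L is -59/7 but from R is -31/7. The column player strictly prefers R, so the column player would not mix.
So the proposed profile is not a Nash equilibrium.

No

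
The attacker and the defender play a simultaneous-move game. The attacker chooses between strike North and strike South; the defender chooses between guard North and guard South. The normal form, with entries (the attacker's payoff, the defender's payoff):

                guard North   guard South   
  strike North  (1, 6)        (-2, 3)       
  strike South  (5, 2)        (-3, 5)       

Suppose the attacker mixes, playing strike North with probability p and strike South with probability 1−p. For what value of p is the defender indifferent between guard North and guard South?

p = 1/2

For the defender to be willing to mix, the defender must be indifferent between guard North and guard South, which pins down the attacker's mix.
  the defender's payoff to guard North: p·6 + (1−p)·2 = 4p + 2
  the defender's payoff to guard South: p·3 + (1−p)·5 = -2p + 5
  4p + 2 = -2p + 5  ⇒  6p = 3  ⇒  p = 1/2.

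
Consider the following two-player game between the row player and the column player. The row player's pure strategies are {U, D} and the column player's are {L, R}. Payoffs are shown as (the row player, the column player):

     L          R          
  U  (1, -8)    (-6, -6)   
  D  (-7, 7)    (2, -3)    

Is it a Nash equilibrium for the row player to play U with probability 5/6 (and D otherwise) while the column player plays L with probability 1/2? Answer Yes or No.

Yes

Check the column player's indifference given the row player's mix p = 5/6:
  payoff from L = -11/2; payoff from R = -11/2 — equal.
Check the row player's indifference given the column player's mix q = 1/2:
  payoff from U = -5/2; payoff from D = -5/2 — equal.
Both players are indifferent, so neither can profitably deviate.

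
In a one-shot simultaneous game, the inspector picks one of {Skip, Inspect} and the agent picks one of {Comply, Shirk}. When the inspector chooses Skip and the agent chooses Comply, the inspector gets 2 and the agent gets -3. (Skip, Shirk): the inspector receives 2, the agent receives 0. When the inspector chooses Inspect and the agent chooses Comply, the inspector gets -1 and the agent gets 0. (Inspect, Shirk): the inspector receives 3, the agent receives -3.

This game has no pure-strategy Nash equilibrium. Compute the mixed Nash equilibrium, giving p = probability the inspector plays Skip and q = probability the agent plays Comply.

In a mixed equilibrium the agent is indifferent between Comply and Shirk; this condition fixes p.
  the agent's payoff from Comply: p·(-3) + (1−p)·0 = -3p
  the agent's payoff from Shirk: p·0 + (1−p)·(-3) = 3p - 3
  -3p = 3p - 3  ⇒  -6p = -3  ⇒  p = 1/2.
Set the inspector's expected payoff from Skip equal to that from Inspect:
  the inspector's expected payoff from Skip: q·2 + (1−q)·2 = 2
  the inspector's expected payoff from Inspect: q·(-1) + (1−q)·3 = -4q + 3
  2 = -4q + 3  ⇒  4q = 1  ⇒  q = 1/4.

p = 1/2, q = 1/4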